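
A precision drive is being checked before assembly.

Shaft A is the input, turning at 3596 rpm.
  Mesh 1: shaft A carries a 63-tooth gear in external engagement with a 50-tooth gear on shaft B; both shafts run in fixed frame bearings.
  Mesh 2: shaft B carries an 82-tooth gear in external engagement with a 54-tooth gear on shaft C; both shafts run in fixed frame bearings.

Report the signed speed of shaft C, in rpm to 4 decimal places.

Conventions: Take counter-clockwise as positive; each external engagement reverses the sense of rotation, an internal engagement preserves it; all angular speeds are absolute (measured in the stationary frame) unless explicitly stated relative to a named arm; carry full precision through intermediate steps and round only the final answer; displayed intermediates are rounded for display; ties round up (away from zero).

+6880.3467 rpm

class = fixed-axis compound train [2 meshes; 2 ratios multiply, 2 sense flips]
mesh 1 [63T→50T]: ω = 3596.0000×63/50 = 4530.9600 rpm, sense flips to −
mesh 2 [82T→54T]: ω = 4530.9600×82/54 = 6880.3467 rpm, sense flips to +
signed output speed = +6880.3467 rpm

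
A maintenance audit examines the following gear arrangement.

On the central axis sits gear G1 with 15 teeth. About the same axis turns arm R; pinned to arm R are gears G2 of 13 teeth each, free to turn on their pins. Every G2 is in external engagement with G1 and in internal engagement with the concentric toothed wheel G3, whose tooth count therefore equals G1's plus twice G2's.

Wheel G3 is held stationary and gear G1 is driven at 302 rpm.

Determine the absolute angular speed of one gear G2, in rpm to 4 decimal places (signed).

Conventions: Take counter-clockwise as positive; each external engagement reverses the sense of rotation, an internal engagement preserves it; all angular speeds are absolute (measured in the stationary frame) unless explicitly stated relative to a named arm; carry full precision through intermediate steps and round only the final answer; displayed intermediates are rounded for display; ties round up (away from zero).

planetary set (15T centre, 13T on arm, 41T internal) — Willis relation
normalise by the input: solve with ω_sun = 1, then scale by 302 rpm
ring teeth: 15 + 2·13 = 41
15(ω_sun−ω_arm) = −41(ω_ring−ω_arm),  ω_ring = 0, ω_sun = 1
15(1−ω_arm) = −41(0−ω_arm)  ⇒  56·ω_arm = 15  ⇒  ω_arm = 15/56
sun–planet mesh: 15·(1−15/56) = −13·(ω_p−ω_arm)  ⇒  ω_p−ω_arm = -615/728
ω_p = 15/56 − 615/728 = -15/26
scale: ω_p = -15/26 × 302 rpm = -174.2308 rpm

-174.2308 rpm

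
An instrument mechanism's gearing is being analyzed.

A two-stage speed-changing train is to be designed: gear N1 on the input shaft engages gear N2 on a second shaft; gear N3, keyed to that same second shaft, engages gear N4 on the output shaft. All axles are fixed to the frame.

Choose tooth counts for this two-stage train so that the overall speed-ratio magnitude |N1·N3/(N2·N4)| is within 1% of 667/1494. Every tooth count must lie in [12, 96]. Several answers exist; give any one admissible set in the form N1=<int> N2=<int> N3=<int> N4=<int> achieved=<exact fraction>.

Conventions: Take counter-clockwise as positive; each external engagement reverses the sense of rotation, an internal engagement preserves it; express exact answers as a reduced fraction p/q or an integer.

N1=23 N2=18 N3=29 N4=83 achieved=667/1494

design class (target 667/1494): fixed-axis compound train
target = 667/1494 in lowest terms: an exact hit needs N1·N3 = k·667 and N2·N4 = k·1494 for one integer k, every count in [12, 96]; additionally prefer no 1:1 stage (N1 ≠ N2, N3 ≠ N4)
k = 1: N1·N3 = 667 = 23·29, N2·N4 = 1494 = 18·83
achieved = 23·29/(18·83) = 667/1494; |achieved − target| = 0 ≤ 667/149400 ✓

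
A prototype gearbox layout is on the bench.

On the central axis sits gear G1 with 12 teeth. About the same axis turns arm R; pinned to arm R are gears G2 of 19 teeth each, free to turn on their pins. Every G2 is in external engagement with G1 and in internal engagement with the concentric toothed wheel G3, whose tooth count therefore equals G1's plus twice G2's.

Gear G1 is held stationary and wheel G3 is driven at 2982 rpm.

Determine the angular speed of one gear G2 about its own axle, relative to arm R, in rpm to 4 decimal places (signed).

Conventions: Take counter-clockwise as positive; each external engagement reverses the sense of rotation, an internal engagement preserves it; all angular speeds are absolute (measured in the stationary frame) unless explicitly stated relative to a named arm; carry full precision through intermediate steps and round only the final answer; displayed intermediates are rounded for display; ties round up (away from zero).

topology: planetary set — G1 12T / G2 19T / G3 50T, arm = carrier (Willis)
normalise by the input: solve with ω_ring = 1, then scale by 2982 rpm
ring teeth: 12 + 2·19 = 50
12(ω_sun−ω_arm) = −50(ω_ring−ω_arm),  ω_sun = 0, ω_ring = 1
12(0−ω_arm) = −50(1−ω_arm)  ⇒  62·ω_arm = 50  ⇒  ω_arm = 25/31
sun–planet mesh: 12·(0−25/31) = −19·(ω_p−ω_arm)  ⇒  ω_p−ω_arm = 300/589
scale: ω_p−ω_arm = 300/589 × 2982 rpm = +1518.8455 rpm

+1518.8455 rpm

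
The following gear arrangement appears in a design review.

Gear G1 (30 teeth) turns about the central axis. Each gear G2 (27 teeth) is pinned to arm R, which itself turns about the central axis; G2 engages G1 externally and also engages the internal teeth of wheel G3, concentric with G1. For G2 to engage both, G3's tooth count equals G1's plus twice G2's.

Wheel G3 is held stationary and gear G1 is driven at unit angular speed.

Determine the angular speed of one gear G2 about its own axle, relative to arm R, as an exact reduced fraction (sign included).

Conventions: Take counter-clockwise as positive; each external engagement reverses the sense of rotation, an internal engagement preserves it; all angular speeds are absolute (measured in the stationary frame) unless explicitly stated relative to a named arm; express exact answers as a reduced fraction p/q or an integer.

topology: planetary set — G1 30T / G2 27T / G3 84T, arm = carrier (Willis)
ring teeth: 30 + 2·27 = 84
30(ω_sun−ω_arm) = −84(ω_ring−ω_arm),  ω_ring = 0, ω_sun = 1
30(1−ω_arm) = −84(0−ω_arm)  ⇒  114·ω_arm = 30  ⇒  ω_arm = 5/19
sun–planet mesh: 30·(1−5/19) = −27·(ω_p−ω_arm)  ⇒  ω_p−ω_arm = -140/171
exact speed ratio = -140/171

-140/171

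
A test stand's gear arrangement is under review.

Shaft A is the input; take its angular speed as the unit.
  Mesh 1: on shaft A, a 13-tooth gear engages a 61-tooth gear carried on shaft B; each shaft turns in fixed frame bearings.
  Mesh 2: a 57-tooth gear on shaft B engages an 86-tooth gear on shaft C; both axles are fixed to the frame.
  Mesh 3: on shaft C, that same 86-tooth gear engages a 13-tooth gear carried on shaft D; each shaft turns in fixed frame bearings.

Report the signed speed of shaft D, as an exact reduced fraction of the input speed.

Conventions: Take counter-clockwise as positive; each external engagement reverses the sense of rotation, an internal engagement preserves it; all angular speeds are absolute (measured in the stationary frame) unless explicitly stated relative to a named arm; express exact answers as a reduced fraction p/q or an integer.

-57/61

3-mesh fixed-axis compound train (all bearings frame-fixed)
mesh 1 [13T→61T]: |ω|/ω_in = 1×13/61 = 13/61, sense flips to −
mesh 2 [57T→86T]: |ω|/ω_in = (13/61)×57/86 = 741/5246, sense flips to +
mesh 3 [86T→13T]: |ω|/ω_in = (741/5246)×86/13 = 57/61, sense flips to −
signed output speed (× input speed) = -57/61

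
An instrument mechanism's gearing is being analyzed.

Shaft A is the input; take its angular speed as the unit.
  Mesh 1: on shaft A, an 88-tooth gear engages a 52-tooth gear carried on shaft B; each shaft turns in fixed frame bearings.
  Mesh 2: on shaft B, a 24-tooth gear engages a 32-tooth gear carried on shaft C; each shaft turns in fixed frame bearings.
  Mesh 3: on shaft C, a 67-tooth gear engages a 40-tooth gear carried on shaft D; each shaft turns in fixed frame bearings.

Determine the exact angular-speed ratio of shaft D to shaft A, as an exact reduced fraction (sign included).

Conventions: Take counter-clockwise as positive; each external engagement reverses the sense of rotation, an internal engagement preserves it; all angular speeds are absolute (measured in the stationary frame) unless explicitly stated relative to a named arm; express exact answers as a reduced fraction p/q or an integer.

class = fixed-axis compound train [3 meshes; 3 ratios multiply, 3 sense flips]
mesh 1 [88T→52T]: running ratio 22/13, sense −
mesh 2 [24T→32T]: running ratio 33/26, sense +
mesh 3 [67T→40T]: running ratio 2211/1040, sense −
ω_out/ω_in = -2211/1040

-2211/1040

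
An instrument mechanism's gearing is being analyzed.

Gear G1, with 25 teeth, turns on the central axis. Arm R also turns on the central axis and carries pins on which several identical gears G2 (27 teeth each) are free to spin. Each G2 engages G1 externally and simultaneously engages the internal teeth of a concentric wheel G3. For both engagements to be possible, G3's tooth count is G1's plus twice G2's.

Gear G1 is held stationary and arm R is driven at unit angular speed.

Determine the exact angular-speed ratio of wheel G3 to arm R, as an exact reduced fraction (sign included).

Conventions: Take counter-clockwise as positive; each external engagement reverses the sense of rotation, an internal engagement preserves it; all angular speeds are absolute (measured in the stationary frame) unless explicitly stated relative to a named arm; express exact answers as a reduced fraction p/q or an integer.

104/79

recognized (axles ride arm R): planetary set, 25/27/79 teeth
ring teeth: 25 + 2·27 = 79
25(ω_sun−ω_arm) = −79(ω_ring−ω_arm),  ω_sun = 0, ω_arm = 1
ω_ring = 1 − (25/79)(0−1) = 104/79
ω_out/ω_in = 104/79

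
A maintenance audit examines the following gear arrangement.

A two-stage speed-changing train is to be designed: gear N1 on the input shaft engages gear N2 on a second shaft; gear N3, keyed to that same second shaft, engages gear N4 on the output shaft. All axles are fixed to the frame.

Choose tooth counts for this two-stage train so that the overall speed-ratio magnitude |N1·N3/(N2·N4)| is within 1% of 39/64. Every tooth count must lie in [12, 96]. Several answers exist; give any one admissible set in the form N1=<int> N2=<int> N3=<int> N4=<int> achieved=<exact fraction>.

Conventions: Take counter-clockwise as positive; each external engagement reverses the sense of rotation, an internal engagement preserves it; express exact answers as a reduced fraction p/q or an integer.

2-stage fixed-axis compound train for ratio 39/64
target = 39/64 in lowest terms: an exact hit needs N1·N3 = k·39 and N2·N4 = k·64 for one integer k, every count in [12, 96]; additionally prefer no 1:1 stage (N1 ≠ N2, N3 ≠ N4)
k = 1…3: no 1:1-free in-range split of k·39 and k·64 into factor pairs; take k = 4
k = 4: N1·N3 = 156 = 12·13, N2·N4 = 256 = 16·16
achieved = 12·13/(16·16) = 39/64; |achieved − target| = 0 ≤ 39/6400 ✓

N1=12 N2=16 N3=13 N4=16 achieved=39/64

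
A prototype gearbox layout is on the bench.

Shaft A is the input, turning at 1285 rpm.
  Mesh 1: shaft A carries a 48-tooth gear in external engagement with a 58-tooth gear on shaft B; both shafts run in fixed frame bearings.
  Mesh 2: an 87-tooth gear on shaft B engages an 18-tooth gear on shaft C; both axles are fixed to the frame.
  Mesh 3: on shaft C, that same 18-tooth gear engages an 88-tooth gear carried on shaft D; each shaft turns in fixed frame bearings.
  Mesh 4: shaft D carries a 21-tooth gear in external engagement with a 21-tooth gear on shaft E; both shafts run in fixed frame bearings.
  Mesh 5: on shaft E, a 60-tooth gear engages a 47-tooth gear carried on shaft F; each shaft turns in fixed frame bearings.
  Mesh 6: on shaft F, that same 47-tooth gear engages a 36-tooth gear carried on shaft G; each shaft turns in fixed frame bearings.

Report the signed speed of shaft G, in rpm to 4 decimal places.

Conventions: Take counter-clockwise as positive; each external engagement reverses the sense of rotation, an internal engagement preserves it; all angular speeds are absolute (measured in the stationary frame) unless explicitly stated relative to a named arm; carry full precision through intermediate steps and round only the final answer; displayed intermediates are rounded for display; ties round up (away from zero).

+1752.2727 rpm

6-mesh fixed-axis compound train (all bearings frame-fixed)
mesh 1 [48T→58T]: ω = 1285.0000×48/58 = 1063.4483 rpm, sense flips to −
mesh 2 [87T→18T]: ω = 1063.4483×87/18 = 5140.0000 rpm, sense flips to +
mesh 3 [18T→88T]: ω = 5140.0000×18/88 = 1051.3636 rpm, sense flips to −
mesh 4 [21T→21T]: ω = 1051.3636×21/21 = 1051.3636 rpm, sense flips to +
mesh 5 [60T→47T]: ω = 1051.3636×60/47 = 1342.1663 rpm, sense flips to −
mesh 6 [47T→36T]: ω = 1342.1663×47/36 = 1752.2727 rpm, sense flips to +
signed output speed = +1752.2727 rpm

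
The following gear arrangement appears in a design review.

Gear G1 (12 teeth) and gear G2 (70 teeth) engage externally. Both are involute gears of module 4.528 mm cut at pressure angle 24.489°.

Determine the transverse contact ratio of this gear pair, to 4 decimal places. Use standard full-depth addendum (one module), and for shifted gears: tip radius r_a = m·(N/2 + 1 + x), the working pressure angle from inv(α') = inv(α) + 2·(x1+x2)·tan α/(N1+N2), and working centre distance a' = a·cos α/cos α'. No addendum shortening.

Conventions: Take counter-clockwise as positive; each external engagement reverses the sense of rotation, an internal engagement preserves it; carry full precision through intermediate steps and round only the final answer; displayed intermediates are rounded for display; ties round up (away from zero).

1.4559

recognized (one external pair, fixed centres): single-mesh tooth geometry, m = 4.528, N1 = 12, N2 = 70
base radii: r_b1 = 24.723990, r_b2 = 144.223277
tip radii: r_a1 = 31.696000, r_a2 = 163.008000
no profile shift: α' = α, a' = a
action lengths: √(r_a1²−r_b1²) = 19.833323, √(r_a2²−r_b2²) = 75.968773
base pitch p_b = π·m·cos α = 12.945451
CR = (19.833323 + 75.968773 − 185.648000·sin 24.48900°)/12.945451 = 1.455921
contact ratio ≈ 1.4559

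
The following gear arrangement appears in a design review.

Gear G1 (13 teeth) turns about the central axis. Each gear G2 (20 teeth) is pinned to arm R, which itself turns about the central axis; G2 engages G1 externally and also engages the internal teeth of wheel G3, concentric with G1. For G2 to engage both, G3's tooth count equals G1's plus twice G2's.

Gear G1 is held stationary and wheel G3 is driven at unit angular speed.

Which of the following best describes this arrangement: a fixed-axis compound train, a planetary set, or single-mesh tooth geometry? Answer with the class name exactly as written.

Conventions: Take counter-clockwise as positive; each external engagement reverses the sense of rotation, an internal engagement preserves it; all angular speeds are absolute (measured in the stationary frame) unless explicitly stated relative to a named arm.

topology: planetary set — G1 13T / G2 20T / G3 53T, arm = carrier (Willis)
classification: planetary set

planetary set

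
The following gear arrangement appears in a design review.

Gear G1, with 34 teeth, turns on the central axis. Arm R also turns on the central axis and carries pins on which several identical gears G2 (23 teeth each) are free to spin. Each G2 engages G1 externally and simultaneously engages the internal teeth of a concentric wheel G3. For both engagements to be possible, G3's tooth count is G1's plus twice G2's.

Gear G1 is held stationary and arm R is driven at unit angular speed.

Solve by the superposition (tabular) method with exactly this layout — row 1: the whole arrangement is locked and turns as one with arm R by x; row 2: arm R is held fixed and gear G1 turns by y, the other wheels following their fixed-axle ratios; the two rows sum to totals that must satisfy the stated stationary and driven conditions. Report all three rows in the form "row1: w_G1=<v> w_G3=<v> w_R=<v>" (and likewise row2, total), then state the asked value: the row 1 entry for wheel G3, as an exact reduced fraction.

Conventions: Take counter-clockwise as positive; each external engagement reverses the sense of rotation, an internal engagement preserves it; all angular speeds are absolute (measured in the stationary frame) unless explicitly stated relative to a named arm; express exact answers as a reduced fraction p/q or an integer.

recognized (axles ride arm R): planetary set, 34/23/80 teeth
row 1 — lock + rotate with arm: ω_sun = ω_ring = ω_arm = x
row 2 (arm held, sun turns y): ω_ring = −(34/80)·y, ω_arm = 0
boundary: total ω_sun = x + y = 0 and total ω_arm = x = 1  ⇒  y = -1, x = 1
row 2 ring = −(34/80)·(-1) = 17/40
totals (row 1 + row 2): sun 1 + (-1) = 0, ring 1 + 17/40 = 57/40, arm 1 + 0 = 1
asked cell (row1, ring) = 1

row1: w_G1=1 w_G3=1 w_R=1
row2: w_G1=-1 w_G3=17/40 w_R=0
total: w_G1=0 w_G3=57/40 w_R=1
asked value: 1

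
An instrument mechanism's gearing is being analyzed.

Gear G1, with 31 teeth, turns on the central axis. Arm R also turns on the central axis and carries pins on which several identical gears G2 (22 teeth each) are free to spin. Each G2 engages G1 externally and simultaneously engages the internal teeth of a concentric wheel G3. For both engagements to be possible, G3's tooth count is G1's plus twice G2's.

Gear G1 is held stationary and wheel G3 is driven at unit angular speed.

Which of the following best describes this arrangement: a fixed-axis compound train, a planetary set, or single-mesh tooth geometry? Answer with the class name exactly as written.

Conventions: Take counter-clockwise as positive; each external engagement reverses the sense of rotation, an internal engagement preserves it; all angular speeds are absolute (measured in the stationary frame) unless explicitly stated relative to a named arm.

recognized (axles ride arm R): planetary set, 31/22/75 teeth
classification: planetary set

planetary set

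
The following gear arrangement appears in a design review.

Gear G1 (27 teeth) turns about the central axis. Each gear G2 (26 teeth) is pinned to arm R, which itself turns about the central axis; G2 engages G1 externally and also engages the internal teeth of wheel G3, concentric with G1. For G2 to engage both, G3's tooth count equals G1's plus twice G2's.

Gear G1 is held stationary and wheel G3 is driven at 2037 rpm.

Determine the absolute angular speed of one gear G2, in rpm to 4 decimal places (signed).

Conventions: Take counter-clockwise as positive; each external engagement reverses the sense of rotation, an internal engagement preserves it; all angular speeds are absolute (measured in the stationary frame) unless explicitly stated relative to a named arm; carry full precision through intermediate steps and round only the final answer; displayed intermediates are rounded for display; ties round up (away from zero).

recognized (axles ride arm R): planetary set, 27/26/79 teeth
normalise by the input: solve with ω_ring = 1, then scale by 2037 rpm
ring teeth: 27 + 2·26 = 79
27(ω_sun−ω_arm) = −79(ω_ring−ω_arm),  ω_sun = 0, ω_ring = 1
27(0−ω_arm) = −79(1−ω_arm)  ⇒  106·ω_arm = 79  ⇒  ω_arm = 79/106
sun–planet mesh: 27·(0−79/106) = −26·(ω_p−ω_arm)  ⇒  ω_p−ω_arm = 2133/2756
ω_p = 79/106 + 2133/2756 = 79/52
scale: ω_p = 79/52 × 2037 rpm = +3094.6731 rpm

+3094.6731 rpm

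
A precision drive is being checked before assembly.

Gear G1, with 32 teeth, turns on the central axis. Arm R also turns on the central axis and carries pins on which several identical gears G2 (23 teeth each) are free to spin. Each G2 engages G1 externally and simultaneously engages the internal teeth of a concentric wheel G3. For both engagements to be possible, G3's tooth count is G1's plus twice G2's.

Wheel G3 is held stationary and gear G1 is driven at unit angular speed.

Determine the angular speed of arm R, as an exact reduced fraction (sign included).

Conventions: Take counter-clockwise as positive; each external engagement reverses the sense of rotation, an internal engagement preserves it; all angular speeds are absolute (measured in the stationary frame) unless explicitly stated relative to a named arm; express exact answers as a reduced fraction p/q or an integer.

16/55

class = planetary set [G3 = 32+2·23 = 78; Willis about the carrier]
ring teeth: 32 + 2·23 = 78
32(ω_sun−ω_arm) = −78(ω_ring−ω_arm),  ω_ring = 0, ω_sun = 1
32(1−ω_arm) = −78(0−ω_arm)  ⇒  110·ω_arm = 32  ⇒  ω_arm = 16/55
exact speed ratio = 16/55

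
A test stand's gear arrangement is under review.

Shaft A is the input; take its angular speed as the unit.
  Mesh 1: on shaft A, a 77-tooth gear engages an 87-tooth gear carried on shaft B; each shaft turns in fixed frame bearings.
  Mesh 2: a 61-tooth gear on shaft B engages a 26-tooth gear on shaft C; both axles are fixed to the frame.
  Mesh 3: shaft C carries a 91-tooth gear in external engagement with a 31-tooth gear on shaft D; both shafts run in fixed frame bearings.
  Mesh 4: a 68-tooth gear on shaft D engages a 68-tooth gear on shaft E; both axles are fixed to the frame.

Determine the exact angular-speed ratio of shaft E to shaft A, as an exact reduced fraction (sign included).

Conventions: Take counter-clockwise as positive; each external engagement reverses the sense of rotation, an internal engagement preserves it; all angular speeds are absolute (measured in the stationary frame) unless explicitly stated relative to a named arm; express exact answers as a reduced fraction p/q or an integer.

32879/5394

class = fixed-axis compound train [4 meshes; 4 ratios multiply, 4 sense flips]
mesh 1 [77T→87T]: running ratio 77/87, sense −
mesh 2 [61T→26T]: running ratio 4697/2262, sense +
mesh 3 [91T→31T]: running ratio 32879/5394, sense −
mesh 4 [68T→68T]: running ratio 32879/5394, sense +
ω_out/ω_in = 32879/5394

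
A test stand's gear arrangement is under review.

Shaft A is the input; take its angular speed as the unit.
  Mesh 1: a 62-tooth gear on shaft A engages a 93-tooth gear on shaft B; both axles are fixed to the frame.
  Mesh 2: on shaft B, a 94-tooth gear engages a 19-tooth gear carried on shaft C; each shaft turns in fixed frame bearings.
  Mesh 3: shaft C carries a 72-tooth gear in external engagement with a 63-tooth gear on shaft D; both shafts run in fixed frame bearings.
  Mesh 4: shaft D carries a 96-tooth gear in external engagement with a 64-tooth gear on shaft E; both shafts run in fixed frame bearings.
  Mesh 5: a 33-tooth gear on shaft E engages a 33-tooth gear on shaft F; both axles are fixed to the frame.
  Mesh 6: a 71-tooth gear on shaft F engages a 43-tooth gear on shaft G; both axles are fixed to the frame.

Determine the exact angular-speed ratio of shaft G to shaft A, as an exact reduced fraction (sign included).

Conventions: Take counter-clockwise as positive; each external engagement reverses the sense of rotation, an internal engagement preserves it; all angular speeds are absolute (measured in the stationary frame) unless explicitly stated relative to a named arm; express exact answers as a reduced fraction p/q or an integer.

53392/5719

class = fixed-axis compound train [6 meshes; 6 ratios multiply, 6 sense flips]
mesh 1 [62T→93T]: running ratio 2/3, sense −
mesh 2 [94T→19T]: running ratio 188/57, sense +
mesh 3 [72T→63T]: running ratio 1504/399, sense −
mesh 4 [96T→64T]: running ratio 752/133, sense +
mesh 5 [33T→33T]: running ratio 752/133, sense −
mesh 6 [71T→43T]: running ratio 53392/5719, sense +
ω_out/ω_in = 53392/5719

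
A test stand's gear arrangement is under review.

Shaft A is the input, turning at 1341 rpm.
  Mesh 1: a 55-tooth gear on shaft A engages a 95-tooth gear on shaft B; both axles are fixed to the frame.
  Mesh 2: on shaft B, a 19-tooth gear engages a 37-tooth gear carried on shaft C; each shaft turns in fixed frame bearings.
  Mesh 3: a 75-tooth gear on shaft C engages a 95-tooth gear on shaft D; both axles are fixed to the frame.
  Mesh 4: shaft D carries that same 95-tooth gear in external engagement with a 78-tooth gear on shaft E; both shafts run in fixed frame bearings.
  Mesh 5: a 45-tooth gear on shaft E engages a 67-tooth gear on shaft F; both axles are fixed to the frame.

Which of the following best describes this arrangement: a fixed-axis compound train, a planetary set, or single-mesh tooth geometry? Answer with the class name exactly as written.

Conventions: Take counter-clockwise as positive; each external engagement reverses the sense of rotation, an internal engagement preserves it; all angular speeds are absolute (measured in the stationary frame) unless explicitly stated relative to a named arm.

topology: fixed-axis compound train — 5 meshes, A→F
classification: fixed-axis compound train

fixed-axis compound train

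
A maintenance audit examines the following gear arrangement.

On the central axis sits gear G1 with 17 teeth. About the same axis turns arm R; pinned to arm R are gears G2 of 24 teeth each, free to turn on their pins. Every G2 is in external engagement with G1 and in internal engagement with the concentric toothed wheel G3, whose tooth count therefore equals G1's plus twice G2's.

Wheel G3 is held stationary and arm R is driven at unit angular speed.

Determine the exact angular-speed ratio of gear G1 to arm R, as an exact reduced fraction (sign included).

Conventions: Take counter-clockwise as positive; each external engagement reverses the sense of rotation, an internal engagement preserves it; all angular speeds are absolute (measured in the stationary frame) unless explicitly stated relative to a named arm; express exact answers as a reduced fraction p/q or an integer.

recognized (axles ride arm R): planetary set, 17/24/65 teeth
ring teeth: 17 + 2·24 = 65
17(ω_sun−ω_arm) = −65(ω_ring−ω_arm),  ω_ring = 0, ω_arm = 1
ω_sun = 1 − (65/17)(0−1) = 82/17
ω_out/ω_in = 82/17

82/17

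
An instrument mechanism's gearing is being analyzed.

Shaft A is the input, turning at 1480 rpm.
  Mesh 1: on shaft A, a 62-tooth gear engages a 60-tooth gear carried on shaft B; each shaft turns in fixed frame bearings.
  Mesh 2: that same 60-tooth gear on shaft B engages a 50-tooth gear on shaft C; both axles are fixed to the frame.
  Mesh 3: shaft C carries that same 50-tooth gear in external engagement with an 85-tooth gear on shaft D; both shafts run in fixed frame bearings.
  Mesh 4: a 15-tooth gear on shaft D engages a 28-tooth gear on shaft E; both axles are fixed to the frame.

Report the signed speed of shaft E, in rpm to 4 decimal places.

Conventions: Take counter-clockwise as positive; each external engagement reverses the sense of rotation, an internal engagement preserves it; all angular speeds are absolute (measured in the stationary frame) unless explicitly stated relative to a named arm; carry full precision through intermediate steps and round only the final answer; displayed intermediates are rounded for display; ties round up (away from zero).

topology: fixed-axis compound train — 4 meshes, A→E
mesh 1 [62T→60T]: ω = 1480.0000×62/60 = 1529.3333 rpm, sense flips to −
mesh 2 [60T→50T]: ω = 1529.3333×60/50 = 1835.2000 rpm, sense flips to +
mesh 3 [50T→85T]: ω = 1835.2000×50/85 = 1079.5294 rpm, sense flips to −
mesh 4 [15T→28T]: ω = 1079.5294×15/28 = 578.3193 rpm, sense flips to +
signed output speed = +578.3193 rpm

+578.3193 rpm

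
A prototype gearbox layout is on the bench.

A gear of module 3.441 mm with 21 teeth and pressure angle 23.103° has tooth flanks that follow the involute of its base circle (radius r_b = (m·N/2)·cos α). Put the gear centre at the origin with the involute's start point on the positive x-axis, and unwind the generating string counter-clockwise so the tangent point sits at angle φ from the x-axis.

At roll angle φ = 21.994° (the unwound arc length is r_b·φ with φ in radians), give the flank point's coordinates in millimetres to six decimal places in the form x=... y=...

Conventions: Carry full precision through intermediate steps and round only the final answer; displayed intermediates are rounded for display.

class = single-mesh tooth geometry [base-circle involute, m = 3.441, 21T]
pitch radius r_p = m·N/2 = 3.441·21/2 = 36.130500
base radius r_b = r_p·cos α = 36.130500·cos 23.103° = 33.232868
roll angle φ = 21.994° = 0.38386772 rad
x = r_b·(cos φ + φ·sin φ) = 35.591910
y = r_b·(sin φ − φ·cos φ) = 0.617417

x=35.591910 y=0.617417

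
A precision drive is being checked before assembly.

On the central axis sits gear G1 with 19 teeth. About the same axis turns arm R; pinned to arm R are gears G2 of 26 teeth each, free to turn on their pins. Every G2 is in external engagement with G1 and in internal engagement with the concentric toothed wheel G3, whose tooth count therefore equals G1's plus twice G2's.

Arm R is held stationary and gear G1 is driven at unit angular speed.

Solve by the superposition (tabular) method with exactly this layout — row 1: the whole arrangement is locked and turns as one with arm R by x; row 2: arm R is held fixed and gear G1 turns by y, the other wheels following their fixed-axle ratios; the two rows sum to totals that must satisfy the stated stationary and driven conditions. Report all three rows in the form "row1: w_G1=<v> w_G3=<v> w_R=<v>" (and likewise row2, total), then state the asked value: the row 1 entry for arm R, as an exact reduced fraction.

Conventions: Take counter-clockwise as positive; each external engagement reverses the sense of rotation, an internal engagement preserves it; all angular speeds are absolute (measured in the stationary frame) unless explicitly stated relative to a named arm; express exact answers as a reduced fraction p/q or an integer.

row1: w_G1=0 w_G3=0 w_R=0
row2: w_G1=1 w_G3=-19/71 w_R=0
total: w_G1=1 w_G3=-19/71 w_R=0
asked value: 0

class = planetary set [G3 = 19+2·26 = 71; Willis about the carrier]
row 1 — lock + rotate with arm: ω_sun = ω_ring = ω_arm = x
row 2: sun turns y, ring = −(19/71)·y, arm 0
boundary: total ω_arm = x = 0 and total ω_sun = x + y = 1  ⇒  y = 1, x = 0
row 2 ring = −(19/71)·1 = -19/71
totals (row 1 + row 2): sun 0 + 1 = 1, ring 0 + (-19/71) = -19/71, arm 0 + 0 = 0
asked cell (row1, arm) = 0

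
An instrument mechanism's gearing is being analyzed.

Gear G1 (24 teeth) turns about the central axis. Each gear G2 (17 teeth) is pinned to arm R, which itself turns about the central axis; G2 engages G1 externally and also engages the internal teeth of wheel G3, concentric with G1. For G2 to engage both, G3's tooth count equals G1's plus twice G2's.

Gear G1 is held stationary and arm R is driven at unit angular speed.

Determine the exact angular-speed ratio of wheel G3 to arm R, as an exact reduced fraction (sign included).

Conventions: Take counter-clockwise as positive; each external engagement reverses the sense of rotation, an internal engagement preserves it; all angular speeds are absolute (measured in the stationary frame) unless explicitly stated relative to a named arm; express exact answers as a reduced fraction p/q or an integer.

41/29

class = planetary set [G3 = 24+2·17 = 58; Willis about the carrier]
ring teeth: 24 + 2·17 = 58
24(ω_sun−ω_arm) = −58(ω_ring−ω_arm),  ω_sun = 0, ω_arm = 1
ω_ring = 1 − (24/58)(0−1) = 41/29
ω_out/ω_in = 41/29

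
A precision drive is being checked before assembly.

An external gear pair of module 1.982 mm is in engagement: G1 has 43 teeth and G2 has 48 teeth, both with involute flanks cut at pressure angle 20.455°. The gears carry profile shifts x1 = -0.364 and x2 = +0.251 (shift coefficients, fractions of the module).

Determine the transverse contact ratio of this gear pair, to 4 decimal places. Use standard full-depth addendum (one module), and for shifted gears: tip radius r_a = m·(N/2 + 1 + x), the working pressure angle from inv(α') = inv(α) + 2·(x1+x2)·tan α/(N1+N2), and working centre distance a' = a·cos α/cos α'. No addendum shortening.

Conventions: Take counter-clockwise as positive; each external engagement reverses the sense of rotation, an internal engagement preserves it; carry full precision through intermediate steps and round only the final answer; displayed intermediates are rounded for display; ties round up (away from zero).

1.7300

single-mesh involute tooth geometry (43T engaging 48T at module 1.982)
base radii: r_b1 = 39.926120, r_b2 = 44.568693
tip radii: r_a1 = 43.873552, r_a2 = 50.047482
inv(α') = inv(20.455°) + 2·(-0.364+0.251)·tan α/(43+48) = 0.01505633  ⇒  α' = 20.06548°
a' = a·cos α / cos α' = 90.1810·cos 20.455°/cos 20.06548° = 89.954981
action lengths: √(r_a1²−r_b1²) = 18.187728, √(r_a2²−r_b2²) = 22.768006
base pitch p_b = π·m·cos α = 5.834028
CR = (18.187728 + 22.768006 − 89.954981·sin 20.06548°)/5.834028 = 1.729976
contact ratio ≈ 1.7300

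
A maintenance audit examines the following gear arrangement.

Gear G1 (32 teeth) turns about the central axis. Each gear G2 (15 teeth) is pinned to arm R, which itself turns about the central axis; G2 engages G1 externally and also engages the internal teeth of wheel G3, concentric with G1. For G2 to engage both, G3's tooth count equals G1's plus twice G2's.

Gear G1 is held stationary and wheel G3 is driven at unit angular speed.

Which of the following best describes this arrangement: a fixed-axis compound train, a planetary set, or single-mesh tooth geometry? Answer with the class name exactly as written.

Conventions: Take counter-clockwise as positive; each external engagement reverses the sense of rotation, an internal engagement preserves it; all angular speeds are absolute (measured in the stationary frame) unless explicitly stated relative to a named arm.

planetary set (32T centre, 15T on arm, 62T internal) — Willis relation
classification: planetary set

planetary set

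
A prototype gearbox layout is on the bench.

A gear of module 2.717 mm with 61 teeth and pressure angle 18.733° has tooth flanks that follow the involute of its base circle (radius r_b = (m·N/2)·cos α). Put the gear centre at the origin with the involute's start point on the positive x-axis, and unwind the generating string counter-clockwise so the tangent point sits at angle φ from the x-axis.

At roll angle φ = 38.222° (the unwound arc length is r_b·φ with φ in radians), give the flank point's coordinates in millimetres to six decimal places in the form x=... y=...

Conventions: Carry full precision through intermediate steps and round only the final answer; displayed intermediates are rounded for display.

x=94.045648 y=7.425926

class = single-mesh tooth geometry [base-circle involute, m = 2.717, 61T]
pitch radius r_p = m·N/2 = 2.717·61/2 = 82.868500
base radius r_b = r_p·cos α = 82.868500·cos 18.733° = 78.478579
roll angle φ = 38.222° = 0.66709975 rad
x = r_b·(cos φ + φ·sin φ) = 94.045648
y = r_b·(sin φ − φ·cos φ) = 7.425926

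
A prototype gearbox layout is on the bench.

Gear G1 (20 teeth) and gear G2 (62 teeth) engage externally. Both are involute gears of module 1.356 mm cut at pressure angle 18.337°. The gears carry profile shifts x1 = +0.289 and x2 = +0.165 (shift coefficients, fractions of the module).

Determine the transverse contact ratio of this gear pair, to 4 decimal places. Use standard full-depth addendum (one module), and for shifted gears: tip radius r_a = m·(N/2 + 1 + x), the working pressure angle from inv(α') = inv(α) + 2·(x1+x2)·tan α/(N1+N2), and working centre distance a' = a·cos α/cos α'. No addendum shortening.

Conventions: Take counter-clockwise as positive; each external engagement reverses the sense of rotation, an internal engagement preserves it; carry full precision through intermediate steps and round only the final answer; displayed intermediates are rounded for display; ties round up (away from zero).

single-mesh involute tooth geometry (20T engaging 62T at module 1.356)
base radii: r_b1 = 12.871457, r_b2 = 39.901518
tip radii: r_a1 = 15.307884, r_a2 = 43.615740
inv(α') = inv(18.337°) + 2·(+0.289+0.165)·tan α/(20+62) = 0.01506395  ⇒  α' = 20.06875°
a' = a·cos α / cos α' = 55.5960·cos 18.337°/cos 20.06875° = 56.184406
action lengths: √(r_a1²−r_b1²) = 8.285946, √(r_a2²−r_b2²) = 17.612543
base pitch p_b = π·m·cos α = 4.043688
CR = (8.285946 + 17.612543 − 56.184406·sin 20.06875°)/4.043688 = 1.636860
contact ratio ≈ 1.6369

1.6369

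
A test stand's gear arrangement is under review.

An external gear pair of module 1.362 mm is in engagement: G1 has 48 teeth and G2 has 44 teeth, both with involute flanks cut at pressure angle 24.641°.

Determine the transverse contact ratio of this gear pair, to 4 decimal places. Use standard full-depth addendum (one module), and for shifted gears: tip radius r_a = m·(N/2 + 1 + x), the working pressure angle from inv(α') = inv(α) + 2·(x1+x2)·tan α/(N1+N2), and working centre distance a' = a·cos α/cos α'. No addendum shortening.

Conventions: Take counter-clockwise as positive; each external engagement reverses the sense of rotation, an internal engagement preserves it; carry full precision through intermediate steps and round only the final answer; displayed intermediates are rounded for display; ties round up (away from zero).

class = single-mesh tooth geometry [involute pair 48T × 44T, m = 1.362]
base radii: r_b1 = 29.711365, r_b2 = 27.235418
tip radii: r_a1 = 34.050000, r_a2 = 31.326000
no profile shift: α' = α, a' = a
action lengths: √(r_a1²−r_b1²) = 16.632417, √(r_a2²−r_b2²) = 15.477412
base pitch p_b = π·m·cos α = 3.889209
CR = (16.632417 + 15.477412 − 62.652000·sin 24.64100°)/3.889209 = 1.539709
contact ratio ≈ 1.5397

1.5397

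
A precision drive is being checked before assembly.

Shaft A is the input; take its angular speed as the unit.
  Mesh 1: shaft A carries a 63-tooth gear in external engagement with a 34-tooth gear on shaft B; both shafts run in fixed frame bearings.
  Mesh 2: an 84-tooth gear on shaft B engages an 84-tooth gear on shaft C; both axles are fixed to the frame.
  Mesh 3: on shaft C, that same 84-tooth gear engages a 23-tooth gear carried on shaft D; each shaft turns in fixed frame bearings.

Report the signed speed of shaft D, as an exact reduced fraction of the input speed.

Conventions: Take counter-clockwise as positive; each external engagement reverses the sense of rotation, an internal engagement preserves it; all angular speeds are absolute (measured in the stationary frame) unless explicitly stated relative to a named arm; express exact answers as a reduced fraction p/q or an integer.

3-mesh fixed-axis compound train (all bearings frame-fixed)
mesh 1 [63T→34T]: |ω|/ω_in = 1×63/34 = 63/34, sense flips to −
mesh 2 [84T→84T]: |ω|/ω_in = (63/34)×84/84 = 63/34, sense flips to +
mesh 3 [84T→23T]: |ω|/ω_in = (63/34)×84/23 = 2646/391, sense flips to −
signed output speed (× input speed) = -2646/391

-2646/391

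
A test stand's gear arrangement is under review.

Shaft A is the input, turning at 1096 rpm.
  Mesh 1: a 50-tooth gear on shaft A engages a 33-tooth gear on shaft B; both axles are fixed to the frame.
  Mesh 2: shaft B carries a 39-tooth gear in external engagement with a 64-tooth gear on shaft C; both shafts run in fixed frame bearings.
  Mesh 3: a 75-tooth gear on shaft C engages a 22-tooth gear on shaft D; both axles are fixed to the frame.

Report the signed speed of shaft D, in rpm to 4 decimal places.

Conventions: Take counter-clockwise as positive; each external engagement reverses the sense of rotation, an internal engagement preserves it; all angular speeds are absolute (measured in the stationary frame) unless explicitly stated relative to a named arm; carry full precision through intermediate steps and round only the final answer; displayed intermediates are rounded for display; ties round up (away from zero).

recognized (4 fixed axles, 3 meshes): fixed-axis compound train
mesh 1 [50T→33T]: ω = 1096.0000×50/33 = 1660.6061 rpm, sense flips to −
mesh 2 [39T→64T]: ω = 1660.6061×39/64 = 1011.9318 rpm, sense flips to +
mesh 3 [75T→22T]: ω = 1011.9318×75/22 = 3449.7676 rpm, sense flips to −
signed output speed = -3449.7676 rpm

-3449.7676 rpm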